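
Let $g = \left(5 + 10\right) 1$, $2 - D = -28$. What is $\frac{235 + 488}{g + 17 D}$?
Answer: $\frac{241}{175} \approx 1.3771$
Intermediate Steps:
$D = 30$ ($D = 2 - -28 = 2 + 28 = 30$)
$g = 15$ ($g = 15 \cdot 1 = 15$)
$\frac{235 + 488}{g + 17 D} = \frac{235 + 488}{15 + 17 \cdot 30} = \frac{723}{15 + 510} = \frac{723}{525} = 723 \cdot \frac{1}{525} = \frac{241}{175}$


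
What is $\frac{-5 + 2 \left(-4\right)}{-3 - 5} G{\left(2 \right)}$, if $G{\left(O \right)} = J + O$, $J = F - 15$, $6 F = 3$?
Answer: $- \frac{325}{16} \approx -20.313$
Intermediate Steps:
$F = \frac{1}{2}$ ($F = \frac{1}{6} \cdot 3 = \frac{1}{2} \approx 0.5$)
$J = - \frac{29}{2}$ ($J = \frac{1}{2} - 15 = - \frac{29}{2} \approx -14.5$)
$G{\left(O \right)} = - \frac{29}{2} + O$
$\frac{-5 + 2 \left(-4\right)}{-3 - 5} G{\left(2 \right)} = \frac{-5 + 2 \left(-4\right)}{-3 - 5} \left(- \frac{29}{2} + 2\right) = \frac{-5 - 8}{-8} \left(- \frac{25}{2}\right) = \left(-13\right) \left(- \frac{1}{8}\right) \left(- \frac{25}{2}\right) = \frac{13}{8} \left(- \frac{25}{2}\right) = - \frac{325}{16}$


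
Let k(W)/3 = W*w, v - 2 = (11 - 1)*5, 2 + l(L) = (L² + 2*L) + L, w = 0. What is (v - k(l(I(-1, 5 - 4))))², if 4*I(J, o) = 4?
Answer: 2704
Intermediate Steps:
I(J, o) = 1 (I(J, o) = (¼)*4 = 1)
l(L) = -2 + L² + 3*L (l(L) = -2 + ((L² + 2*L) + L) = -2 + (L² + 3*L) = -2 + L² + 3*L)
v = 52 (v = 2 + (11 - 1)*5 = 2 + 10*5 = 2 + 50 = 52)
k(W) = 0 (k(W) = 3*(W*0) = 3*0 = 0)
(v - k(l(I(-1, 5 - 4))))² = (52 - 1*0)² = (52 + 0)² = 52² = 2704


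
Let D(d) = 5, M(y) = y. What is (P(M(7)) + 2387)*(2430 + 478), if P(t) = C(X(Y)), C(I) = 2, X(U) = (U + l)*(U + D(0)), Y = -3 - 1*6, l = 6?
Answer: 6947212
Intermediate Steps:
Y = -9 (Y = -3 - 6 = -9)
X(U) = (5 + U)*(6 + U) (X(U) = (U + 6)*(U + 5) = (6 + U)*(5 + U) = (5 + U)*(6 + U))
P(t) = 2
(P(M(7)) + 2387)*(2430 + 478) = (2 + 2387)*(2430 + 478) = 2389*2908 = 6947212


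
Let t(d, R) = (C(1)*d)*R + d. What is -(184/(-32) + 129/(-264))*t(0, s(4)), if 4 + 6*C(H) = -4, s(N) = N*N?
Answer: 0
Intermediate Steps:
s(N) = N**2
C(H) = -4/3 (C(H) = -2/3 + (1/6)*(-4) = -2/3 - 2/3 = -4/3)
t(d, R) = d - 4*R*d/3 (t(d, R) = (-4*d/3)*R + d = -4*R*d/3 + d = d - 4*R*d/3)
-(184/(-32) + 129/(-264))*t(0, s(4)) = -(184/(-32) + 129/(-264))*(1/3)*0*(3 - 4*4**2) = -(184*(-1/32) + 129*(-1/264))*(1/3)*0*(3 - 4*16) = -(-23/4 - 43/88)*(1/3)*0*(3 - 64) = -(-549)*(1/3)*0*(-61)/88 = -(-549)*0/88 = -1*0 = 0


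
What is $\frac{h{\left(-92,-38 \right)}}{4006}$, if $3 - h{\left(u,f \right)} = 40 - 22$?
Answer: $- \frac{15}{4006} \approx -0.0037444$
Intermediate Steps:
$h{\left(u,f \right)} = -15$ ($h{\left(u,f \right)} = 3 - \left(40 - 22\right) = 3 - 18 = -15$)
$\frac{h{\left(-92,-38 \right)}}{4006} = - \frac{15}{4006}$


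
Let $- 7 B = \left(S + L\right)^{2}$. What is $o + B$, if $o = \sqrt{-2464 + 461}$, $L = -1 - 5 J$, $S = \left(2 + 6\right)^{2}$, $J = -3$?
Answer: $- \frac{6084}{7} + i \sqrt{2003} \approx -869.14 + 44.755 i$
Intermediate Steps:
$S = 64$ ($S = 8^{2} = 64$)
$L = 14$ ($L = -1 - -15 = -1 + 15 = 14$)
$o = i \sqrt{2003}$ ($o = \sqrt{-2003} = i \sqrt{2003} \approx 44.755 i$)
$B = - \frac{6084}{7}$ ($B = - \frac{\left(64 + 14\right)^{2}}{7} = - \frac{78^{2}}{7} = \left(- \frac{1}{7}\right) 6084 = - \frac{6084}{7} \approx -869.14$)
$o + B = i \sqrt{2003} - \frac{6084}{7} = - \frac{6084}{7} + i \sqrt{2003}$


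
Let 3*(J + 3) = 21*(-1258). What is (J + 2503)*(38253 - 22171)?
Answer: -101413092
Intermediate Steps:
J = -8809 (J = -3 + (21*(-1258))/3 = -3 + (⅓)*(-26418) = -3 - 8806 = -8809)
(J + 2503)*(38253 - 22171) = (-8809 + 2503)*(38253 - 22171) = -6306*16082 = -101413092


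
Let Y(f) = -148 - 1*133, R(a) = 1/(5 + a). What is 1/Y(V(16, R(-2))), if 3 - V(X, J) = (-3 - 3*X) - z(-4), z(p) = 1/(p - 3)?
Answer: -1/281 ≈ -0.0035587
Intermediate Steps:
z(p) = 1/(-3 + p)
V(X, J) = 41/7 + 3*X (V(X, J) = 3 - ((-3 - 3*X) - 1/(-3 - 4)) = 3 - ((-3 - 3*X) - 1/(-7)) = 3 - ((-3 - 3*X) - 1*(-1/7)) = 3 - ((-3 - 3*X) + 1/7) = 3 - (-20/7 - 3*X) = 3 + (20/7 + 3*X) = 41/7 + 3*X)
Y(f) = -281 (Y(f) = -148 - 133 = -281)
1/Y(V(16, R(-2))) = 1/(-281) = -1/281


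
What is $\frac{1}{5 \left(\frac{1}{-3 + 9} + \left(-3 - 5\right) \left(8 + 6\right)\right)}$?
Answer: $- \frac{6}{3355} \approx -0.0017884$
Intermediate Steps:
$\frac{1}{5 \left(\frac{1}{-3 + 9} + \left(-3 - 5\right) \left(8 + 6\right)\right)} = \frac{1}{5 \left(\frac{1}{6} - 112\right)} = \frac{1}{5 \left(- \frac{671}{6}\right)} = \frac{1}{- \frac{3355}{6}} = - \frac{6}{3355}$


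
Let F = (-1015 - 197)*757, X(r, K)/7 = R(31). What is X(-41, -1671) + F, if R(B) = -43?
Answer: -917785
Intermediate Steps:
X(r, K) = -301 (X(r, K) = 7*(-43) = -301)
F = -917484 (F = -1212*757 = -917484)
X(-41, -1671) + F = -301 - 917484 = -917785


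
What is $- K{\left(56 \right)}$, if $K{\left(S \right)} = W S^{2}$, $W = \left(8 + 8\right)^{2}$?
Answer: $-802816$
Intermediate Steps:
$W = 256$ ($W = 16^{2} = 256$)
$K{\left(S \right)} = 256 S^{2}$
$- K{\left(56 \right)} = - 256 \cdot 56^{2} = - 256 \cdot 3136 = \left(-1\right) 802816 = -802816$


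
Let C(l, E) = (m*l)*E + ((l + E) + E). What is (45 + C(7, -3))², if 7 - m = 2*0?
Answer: 10201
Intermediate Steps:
m = 7 (m = 7 - 2*0 = 7 - 1*0 = 7 + 0 = 7)
C(l, E) = l + 2*E + 7*E*l (C(l, E) = (7*l)*E + ((l + E) + E) = 7*E*l + ((E + l) + E) = 7*E*l + (l + 2*E) = l + 2*E + 7*E*l)
(45 + C(7, -3))² = (45 + (7 + 2*(-3) + 7*(-3)*7))² = (45 + (7 - 6 - 147))² = (45 - 146)² = (-101)² = 10201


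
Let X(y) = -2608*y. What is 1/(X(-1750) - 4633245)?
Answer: -1/69245 ≈ -1.4441e-5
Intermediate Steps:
1/(X(-1750) - 4633245) = 1/(-2608*(-1750) - 4633245) = 1/(4564000 - 4633245) = 1/(-69245) = -1/69245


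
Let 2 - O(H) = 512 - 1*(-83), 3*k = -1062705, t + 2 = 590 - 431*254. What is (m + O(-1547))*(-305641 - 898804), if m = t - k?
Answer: -294795140420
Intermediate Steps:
t = -108886 (t = -2 + (590 - 431*254) = -2 + (590 - 109474) = -2 - 108884 = -108886)
k = -354235 (k = (⅓)*(-1062705) = -354235)
O(H) = -593 (O(H) = 2 - (512 - 1*(-83)) = 2 - (512 + 83) = 2 - 1*595 = 2 - 595 = -593)
m = 245349 (m = -108886 - 1*(-354235) = -108886 + 354235 = 245349)
(m + O(-1547))*(-305641 - 898804) = (245349 - 593)*(-305641 - 898804) = 244756*(-1204445) = -294795140420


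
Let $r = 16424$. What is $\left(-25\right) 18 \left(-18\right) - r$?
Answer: $-8324$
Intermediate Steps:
$\left(-25\right) 18 \left(-18\right) - r = \left(-25\right) 18 \left(-18\right) - 16424 = \left(-450\right) \left(-18\right) - 16424 = 8100 - 16424 = -8324$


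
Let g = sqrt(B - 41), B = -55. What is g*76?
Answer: 304*I*sqrt(6) ≈ 744.64*I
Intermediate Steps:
g = 4*I*sqrt(6) (g = sqrt(-55 - 41) = sqrt(-96) = 4*I*sqrt(6) ≈ 9.798*I)
g*76 = (4*I*sqrt(6))*76 = 304*I*sqrt(6)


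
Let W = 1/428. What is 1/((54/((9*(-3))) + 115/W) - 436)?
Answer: 1/48782 ≈ 2.0499e-5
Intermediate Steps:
W = 1/428 ≈ 0.0023364
1/((54/((9*(-3))) + 115/W) - 436) = 1/((54/((9*(-3))) + 115/(1/428)) - 436) = 1/((54/(-27) + 115*428) - 436) = 1/((54*(-1/27) + 49220) - 436) = 1/((-2 + 49220) - 436) = 1/(49218 - 436) = 1/48782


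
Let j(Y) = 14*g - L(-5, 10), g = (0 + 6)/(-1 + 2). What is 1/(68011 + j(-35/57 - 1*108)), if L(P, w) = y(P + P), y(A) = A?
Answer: 1/68105 ≈ 1.4683e-5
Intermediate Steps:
L(P, w) = 2*P (L(P, w) = P + P = 2*P)
g = 6 (g = 6/1 = 6*1 = 6)
j(Y) = 94 (j(Y) = 14*6 - 2*(-5) = 84 - 1*(-10) = 84 + 10 = 94)
1/(68011 + j(-35/57 - 1*108)) = 1/(68011 + 94) = 1/68105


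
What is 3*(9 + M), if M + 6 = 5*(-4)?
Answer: -51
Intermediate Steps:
M = -26 (M = -6 + 5*(-4) = -6 - 20 = -26)
3*(9 + M) = 3*(9 - 26) = 3*(-17) = -51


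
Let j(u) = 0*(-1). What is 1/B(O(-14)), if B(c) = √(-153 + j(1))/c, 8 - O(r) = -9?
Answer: -I*√17/3 ≈ -1.3744*I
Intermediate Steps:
O(r) = 17 (O(r) = 8 - 1*(-9) = 8 + 9 = 17)
j(u) = 0
B(c) = 3*I*√17/c (B(c) = √(-153 + 0)/c = √(-153)/c = (3*I*√17)/c = 3*I*√17/c)
1/B(O(-14)) = 1/(3*I*√17/17) = -I*√17/3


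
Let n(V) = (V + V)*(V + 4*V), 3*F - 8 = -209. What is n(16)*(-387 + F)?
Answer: -1162240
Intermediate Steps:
F = -67 (F = 8/3 + (⅓)*(-209) = 8/3 - 209/3 = -67)
n(V) = 10*V² (n(V) = (2*V)*(5*V) = 10*V²)
n(16)*(-387 + F) = (10*16²)*(-387 - 67) = (10*256)*(-454) = 2560*(-454) = -1162240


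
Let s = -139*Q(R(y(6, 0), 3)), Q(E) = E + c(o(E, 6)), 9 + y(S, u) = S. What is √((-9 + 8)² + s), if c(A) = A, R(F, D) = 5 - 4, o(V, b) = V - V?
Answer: I*√138 ≈ 11.747*I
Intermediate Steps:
y(S, u) = -9 + S
o(V, b) = 0
R(F, D) = 1
Q(E) = E (Q(E) = E + 0 = E)
s = -139 (s = -139*1 = -139)
√((-9 + 8)² + s) = √((-9 + 8)² - 139) = √((-1)² - 139) = √(1 - 139) = √(-138) = I*√138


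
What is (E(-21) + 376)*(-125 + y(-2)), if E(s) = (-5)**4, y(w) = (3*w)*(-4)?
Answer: -101101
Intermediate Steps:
y(w) = -12*w
E(s) = 625
(E(-21) + 376)*(-125 + y(-2)) = (625 + 376)*(-125 - 12*(-2)) = 1001*(-125 + 24) = 1001*(-101) = -101101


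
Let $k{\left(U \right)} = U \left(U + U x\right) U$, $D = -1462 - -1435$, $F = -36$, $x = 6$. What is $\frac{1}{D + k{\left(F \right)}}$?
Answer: $- \frac{1}{326619} \approx -3.0617 \cdot 10^{-6}$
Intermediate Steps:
$D = -27$ ($D = -1462 + 1435 = -27$)
$k{\left(U \right)} = 7 U^{3}$ ($k{\left(U \right)} = U \left(U + U 6\right) U = U \left(U + 6 U\right) U = U 7 U U = 7 U^{2} U = 7 U^{3}$)
$\frac{1}{D + k{\left(F \right)}} = \frac{1}{-27 + 7 \left(-36\right)^{3}} = \frac{1}{-27 + 7 \left(-46656\right)} = \frac{1}{-27 - 326592} = \frac{1}{-326619} = - \frac{1}{326619}$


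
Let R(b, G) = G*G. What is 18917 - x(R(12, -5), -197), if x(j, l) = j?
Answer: 18892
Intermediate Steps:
R(b, G) = G²
18917 - x(R(12, -5), -197) = 18917 - 1*(-5)² = 18917 - 1*25 = 18917 - 25 = 18892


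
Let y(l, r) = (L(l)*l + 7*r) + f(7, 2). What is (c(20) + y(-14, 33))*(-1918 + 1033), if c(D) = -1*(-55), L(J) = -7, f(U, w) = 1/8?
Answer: -2719605/8 ≈ -3.3995e+5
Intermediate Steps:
f(U, w) = ⅛
c(D) = 55
y(l, r) = ⅛ - 7*l + 7*r (y(l, r) = (-7*l + 7*r) + ⅛ = ⅛ - 7*l + 7*r)
(c(20) + y(-14, 33))*(-1918 + 1033) = (55 + (⅛ - 7*(-14) + 7*33))*(-1918 + 1033) = (55 + (⅛ + 98 + 231))*(-885) = (55 + 2633/8)*(-885) = (3073/8)*(-885) = -2719605/8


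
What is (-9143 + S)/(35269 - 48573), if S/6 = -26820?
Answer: 170063/13304 ≈ 12.783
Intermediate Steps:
S = -160920 (S = 6*(-26820) = -160920)
(-9143 + S)/(35269 - 48573) = (-9143 - 160920)/(35269 - 48573) = -170063/(-13304) = -170063*(-1/13304) = 170063/13304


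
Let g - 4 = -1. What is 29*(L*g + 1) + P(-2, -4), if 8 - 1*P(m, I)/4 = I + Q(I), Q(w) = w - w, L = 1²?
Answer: 164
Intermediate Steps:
g = 3 (g = 4 - 1 = 3)
L = 1
Q(w) = 0
P(m, I) = 32 - 4*I (P(m, I) = 32 - 4*(I + 0) = 32 - 4*I)
29*(L*g + 1) + P(-2, -4) = 29*(1*3 + 1) + (32 - 4*(-4)) = 29*(3 + 1) + (32 + 16) = 29*4 + 48 = 116 + 48 = 164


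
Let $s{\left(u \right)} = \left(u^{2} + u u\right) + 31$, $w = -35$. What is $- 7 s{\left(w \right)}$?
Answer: $-17367$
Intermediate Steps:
$s{\left(u \right)} = 31 + 2 u^{2}$ ($s{\left(u \right)} = \left(u^{2} + u^{2}\right) + 31 = 2 u^{2} + 31 = 31 + 2 u^{2}$)
$- 7 s{\left(w \right)} = - 7 \left(31 + 2 \left(-35\right)^{2}\right) = - 7 \left(31 + 2 \cdot 1225\right) = - 7 \left(31 + 2450\right) = \left(-7\right) 2481 = -17367$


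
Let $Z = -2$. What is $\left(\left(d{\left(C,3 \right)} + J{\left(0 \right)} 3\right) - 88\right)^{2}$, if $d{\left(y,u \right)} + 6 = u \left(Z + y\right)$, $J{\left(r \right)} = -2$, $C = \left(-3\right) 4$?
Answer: $20164$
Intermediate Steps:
$C = -12$
$d{\left(y,u \right)} = -6 + u \left(-2 + y\right)$
$\left(\left(d{\left(C,3 \right)} + J{\left(0 \right)} 3\right) - 88\right)^{2} = \left(\left(\left(-6 - 6 + 3 \left(-12\right)\right) - 6\right) - 88\right)^{2} = \left(\left(\left(-6 - 6 - 36\right) - 6\right) - 88\right)^{2} = \left(\left(-48 - 6\right) - 88\right)^{2} = \left(-54 - 88\right)^{2} = \left(-142\right)^{2} = 20164$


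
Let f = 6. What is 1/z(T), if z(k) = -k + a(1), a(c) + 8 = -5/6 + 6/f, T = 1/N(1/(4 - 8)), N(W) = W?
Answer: -6/23 ≈ -0.26087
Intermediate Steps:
T = -4 (T = 1/(1/(4 - 8)) = 1/(1/(-4)) = 1/(-¼) = -4)
a(c) = -47/6 (a(c) = -8 + (-5/6 + 6/6) = -8 + (-5*⅙ + 6*(⅙)) = -8 + (-⅚ + 1) = -8 + ⅙ = -47/6)
z(k) = -47/6 - k (z(k) = -k - 47/6 = -47/6 - k)
1/z(T) = 1/(-47/6 - 1*(-4)) = 1/(-47/6 + 4) = 1/(-23/6) = -6/23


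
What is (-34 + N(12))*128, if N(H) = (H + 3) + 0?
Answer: -2432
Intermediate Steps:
N(H) = 3 + H (N(H) = (3 + H) + 0 = 3 + H)
(-34 + N(12))*128 = (-34 + (3 + 12))*128 = (-34 + 15)*128 = -19*128 = -2432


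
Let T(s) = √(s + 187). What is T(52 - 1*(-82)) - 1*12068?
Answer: -12068 + √321 ≈ -12050.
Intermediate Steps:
T(s) = √(187 + s)
T(52 - 1*(-82)) - 1*12068 = √(187 + (52 - 1*(-82))) - 1*12068 = √(187 + (52 + 82)) - 12068 = √(187 + 134) - 12068 = √321 - 12068 = -12068 + √321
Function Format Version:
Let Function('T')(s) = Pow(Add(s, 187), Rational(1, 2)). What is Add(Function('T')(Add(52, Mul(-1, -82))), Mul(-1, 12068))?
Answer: Add(-12068, Pow(321, Rational(1, 2))) ≈ -12050.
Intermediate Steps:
Function('T')(s) = Pow(Add(187, s), Rational(1, 2))
Add(Function('T')(Add(52, Mul(-1, -82))), Mul(-1, 12068)) = Add(Pow(Add(187, Add(52, Mul(-1, -82))), Rational(1, 2)), Mul(-1, 12068)) = Add(Pow(Add(187, Add(52, 82)), Rational(1, 2)), -12068) = Add(Pow(Add(187, 134), Rational(1, 2)), -12068) = Add(Pow(321, Rational(1, 2)), -12068) = Add(-12068, Pow(321, Rational(1, 2)))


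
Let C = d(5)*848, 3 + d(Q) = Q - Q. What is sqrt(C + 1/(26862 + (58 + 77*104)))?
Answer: I*sqrt(193974462073)/8732 ≈ 50.438*I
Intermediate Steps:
d(Q) = -3 (d(Q) = -3 + (Q - Q) = -3 + 0 = -3)
C = -2544 (C = -3*848 = -2544)
sqrt(C + 1/(26862 + (58 + 77*104))) = sqrt(-2544 + 1/(26862 + (58 + 77*104))) = sqrt(-2544 + 1/(26862 + (58 + 8008))) = sqrt(-2544 + 1/(26862 + 8066)) = sqrt(-2544 + 1/34928) = sqrt(-88856831/34928) = I*sqrt(193974462073)/8732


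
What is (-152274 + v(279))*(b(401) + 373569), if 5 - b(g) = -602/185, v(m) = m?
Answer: -2100929365008/37 ≈ -5.6782e+10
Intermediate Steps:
b(g) = 1527/185 (b(g) = 5 - (-602)/185 = 5 - 1*(-602/185) = 5 + 602/185 = 1527/185)
(-152274 + v(279))*(b(401) + 373569) = (-152274 + 279)*(1527/185 + 373569) = -151995*69111792/185 = -2100929365008/37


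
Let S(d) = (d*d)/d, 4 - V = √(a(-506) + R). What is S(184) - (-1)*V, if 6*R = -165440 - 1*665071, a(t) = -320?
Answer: 188 - I*√554954/2 ≈ 188.0 - 372.48*I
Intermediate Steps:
R = -276837/2 (R = (-165440 - 1*665071)/6 = (-165440 - 665071)/6 = (⅙)*(-830511) = -276837/2 ≈ -1.3842e+5)
V = 4 - I*√554954/2 (V = 4 - √(-320 - 276837/2) = 4 - √(-277477/2) = 4 - I*√554954/2 ≈ 4.0 - 372.48*I)
S(d) = d (S(d) = d²/d = d)
S(184) - (-1)*V = 184 - (-1)*(4 - I*√554954/2) = 184 - (-4 + I*√554954/2) = 184 + (4 - I*√554954/2) = 188 - I*√554954/2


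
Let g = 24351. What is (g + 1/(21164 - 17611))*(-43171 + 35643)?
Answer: -651315814912/3553 ≈ -1.8331e+8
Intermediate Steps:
(g + 1/(21164 - 17611))*(-43171 + 35643) = (24351 + 1/(21164 - 17611))*(-43171 + 35643) = (24351 + 1/3553)*(-7528) = (86519104/3553)*(-7528) = -651315814912/3553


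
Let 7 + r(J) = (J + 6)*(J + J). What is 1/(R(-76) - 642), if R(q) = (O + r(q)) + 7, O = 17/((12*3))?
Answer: 36/359945 ≈ 0.00010002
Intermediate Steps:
r(J) = -7 + 2*J*(6 + J) (r(J) = -7 + (J + 6)*(J + J) = -7 + (6 + J)*(2*J) = -7 + 2*J*(6 + J))
O = 17/36 ≈ 0.47222
R(q) = 17/36 + 2*q**2 + 12*q (R(q) = (17/36 + (-7 + 2*q**2 + 12*q)) + 7 = (-235/36 + 2*q**2 + 12*q) + 7 = 17/36 + 2*q**2 + 12*q)
1/(R(-76) - 642) = 1/((17/36 + 2*(-76)**2 + 12*(-76)) - 642) = 1/((17/36 + 2*5776 - 912) - 642) = 1/((17/36 + 11552 - 912) - 642) = 1/(383057/36 - 642) = 1/(359945/36) = 36/359945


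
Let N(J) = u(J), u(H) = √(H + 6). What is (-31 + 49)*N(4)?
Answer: 18*√10 ≈ 56.921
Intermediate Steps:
u(H) = √(6 + H)
N(J) = √(6 + J)
(-31 + 49)*N(4) = (-31 + 49)*√(6 + 4) = 18*√10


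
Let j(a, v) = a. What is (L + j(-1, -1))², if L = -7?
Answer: 64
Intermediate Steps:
(L + j(-1, -1))² = (-7 - 1)² = (-8)² = 64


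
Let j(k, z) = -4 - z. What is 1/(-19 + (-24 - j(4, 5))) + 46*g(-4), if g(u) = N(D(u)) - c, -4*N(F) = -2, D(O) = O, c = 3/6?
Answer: -1/34 ≈ -0.029412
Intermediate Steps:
c = ½ (c = 3*(⅙) = ½ ≈ 0.50000)
N(F) = ½ (N(F) = -¼*(-2) = ½)
g(u) = 0 (g(u) = ½ - 1*½ = ½ - ½ = 0)
1/(-19 + (-24 - j(4, 5))) + 46*g(-4) = 1/(-19 + (-24 - (-4 - 1*5))) + 46*0 = 1/(-19 + (-24 - (-4 - 5))) + 0 = 1/(-19 + (-24 - 1*(-9))) + 0 = 1/(-19 + (-24 + 9)) + 0 = 1/(-19 - 15) + 0 = 1/(-34) + 0 = -1/34 + 0 = -1/34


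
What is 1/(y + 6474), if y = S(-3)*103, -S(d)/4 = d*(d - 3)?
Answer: -1/942 ≈ -0.0010616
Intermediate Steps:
S(d) = -4*d*(-3 + d) (S(d) = -4*d*(d - 3) = -4*d*(-3 + d))
y = -7416 (y = (4*(-3)*(3 - 1*(-3)))*103 = (4*(-3)*(3 + 3))*103 = (4*(-3)*6)*103 = -72*103 = -7416)
1/(y + 6474) = 1/(-7416 + 6474) = 1/(-942) = -1/942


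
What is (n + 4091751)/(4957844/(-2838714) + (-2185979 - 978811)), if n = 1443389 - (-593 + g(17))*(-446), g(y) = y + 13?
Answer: -3749971000497/2245984659476 ≈ -1.6696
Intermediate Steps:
g(y) = 13 + y
n = 1192291 (n = 1443389 - (-593 + (13 + 17))*(-446) = 1443389 - (-593 + 30)*(-446) = 1443389 - (-563)*(-446) = 1443389 - 1*251098 = 1443389 - 251098 = 1192291)
(n + 4091751)/(4957844/(-2838714) + (-2185979 - 978811)) = (1192291 + 4091751)/(4957844/(-2838714) + (-2185979 - 978811)) = 5284042/(4957844*(-1/2838714) - 3164790) = 5284042/(-2478922/1419357 - 3164790) = 5284042/(-4491969318952/1419357) = 5284042*(-1419357/4491969318952) = -3749971000497/2245984659476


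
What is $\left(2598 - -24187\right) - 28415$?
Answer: $-1630$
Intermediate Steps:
$\left(2598 - -24187\right) - 28415 = \left(2598 + 24187\right) - 28415 = 26785 - 28415 = -1630$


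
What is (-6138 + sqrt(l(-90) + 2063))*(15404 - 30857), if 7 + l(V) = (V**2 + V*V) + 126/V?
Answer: 94850514 - 15453*sqrt(456365)/5 ≈ 9.2763e+7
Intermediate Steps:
l(V) = -7 + 2*V**2 + 126/V (l(V) = -7 + ((V**2 + V*V) + 126/V) = -7 + ((V**2 + V**2) + 126/V) = -7 + (2*V**2 + 126/V) = -7 + 2*V**2 + 126/V)
(-6138 + sqrt(l(-90) + 2063))*(15404 - 30857) = (-6138 + sqrt((-7 + 2*(-90)**2 + 126/(-90)) + 2063))*(15404 - 30857) = (-6138 + sqrt((-7 + 2*8100 + 126*(-1/90)) + 2063))*(-15453) = (-6138 + sqrt((-7 + 16200 - 7/5) + 2063))*(-15453) = (-6138 + sqrt(80958/5 + 2063))*(-15453) = (-6138 + sqrt(91273/5))*(-15453) = (-6138 + sqrt(456365)/5)*(-15453) = 94850514 - 15453*sqrt(456365)/5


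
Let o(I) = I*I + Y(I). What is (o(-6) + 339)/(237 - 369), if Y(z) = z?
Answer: -123/44 ≈ -2.7955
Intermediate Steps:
o(I) = I + I**2 (o(I) = I*I + I = I**2 + I = I + I**2)
(o(-6) + 339)/(237 - 369) = (-6*(1 - 6) + 339)/(237 - 369) = (-6*(-5) + 339)/(-132) = (30 + 339)*(-1/132) = 369*(-1/132) = -123/44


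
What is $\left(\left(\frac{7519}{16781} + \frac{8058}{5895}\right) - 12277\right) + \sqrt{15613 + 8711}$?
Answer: $- \frac{404770113604}{32974665} + 2 \sqrt{6081} \approx -12119.0$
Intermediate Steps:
$\left(\left(\frac{7519}{16781} + \frac{8058}{5895}\right) - 12277\right) + \sqrt{15613 + 8711} = \left(\left(7519 \cdot \frac{1}{16781} + 8058 \cdot \frac{1}{5895}\right) - 12277\right) + \sqrt{24324} = \left(\left(\frac{7519}{16781} + \frac{2686}{1965}\right) - 12277\right) + 2 \sqrt{6081} = \left(\frac{59848601}{32974665} - 12277\right) + 2 \sqrt{6081} = - \frac{404770113604}{32974665} + 2 \sqrt{6081}$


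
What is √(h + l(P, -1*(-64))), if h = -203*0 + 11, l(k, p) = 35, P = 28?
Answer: √46 ≈ 6.7823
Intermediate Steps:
h = 11 (h = -29*0 + 11 = 0 + 11 = 11)
√(h + l(P, -1*(-64))) = √(11 + 35) = √46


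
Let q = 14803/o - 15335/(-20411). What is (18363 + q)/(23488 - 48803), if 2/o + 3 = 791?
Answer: -23883914306/103340893 ≈ -231.12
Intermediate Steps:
o = 1/394 (o = 2/(-3 + 791) = 2/788 = 2*(1/788) = 1/394 ≈ 0.0025381)
q = 119044764337/20411 (q = 14803/(1/394) - 15335/(-20411) = 14803*394 - 15335*(-1/20411) = 5832382 + 15335/20411 = 119044764337/20411 ≈ 5.8324e+6)
(18363 + q)/(23488 - 48803) = (18363 + 119044764337/20411)/(23488 - 48803) = (119419571530/20411)/(-25315) = (119419571530/20411)*(-1/25315) = -23883914306/103340893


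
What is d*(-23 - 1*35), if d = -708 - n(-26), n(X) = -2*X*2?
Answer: 47096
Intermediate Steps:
n(X) = -4*X
d = -812 (d = -708 - (-4)*(-26) = -708 - 1*104 = -708 - 104 = -812)
d*(-23 - 1*35) = -812*(-23 - 1*35) = -812*(-23 - 35) = -812*(-58) = 47096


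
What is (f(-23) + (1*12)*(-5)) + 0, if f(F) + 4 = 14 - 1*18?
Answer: -68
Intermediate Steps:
f(F) = -8 (f(F) = -4 + (14 - 1*18) = -4 + (14 - 18) = -4 - 4 = -8)
(f(-23) + (1*12)*(-5)) + 0 = (-8 + (1*12)*(-5)) + 0 = (-8 + 12*(-5)) + 0 = (-8 - 60) + 0 = -68 + 0 = -68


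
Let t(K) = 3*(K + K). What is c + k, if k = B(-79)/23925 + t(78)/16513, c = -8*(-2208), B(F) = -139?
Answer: 6978587647193/395073525 ≈ 17664.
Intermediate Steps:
c = 17664
t(K) = 6*K (t(K) = 3*(2*K) = 6*K)
k = 8901593/395073525 (k = -139/23925 + (6*78)/16513 = -139*1/23925 + 468*(1/16513) = -139/23925 + 468/16513 = 8901593/395073525 ≈ 0.022531)
c + k = 17664 + 8901593/395073525 = 6978587647193/395073525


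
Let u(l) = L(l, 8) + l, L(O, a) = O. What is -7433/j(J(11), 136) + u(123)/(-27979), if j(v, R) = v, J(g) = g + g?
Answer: -207973319/615538 ≈ -337.87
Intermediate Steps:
J(g) = 2*g
u(l) = 2*l (u(l) = l + l = 2*l)
-7433/j(J(11), 136) + u(123)/(-27979) = -7433/(2*11) + (2*123)/(-27979) = -7433/22 + 246*(-1/27979) = -7433*1/22 - 246/27979 = -7433/22 - 246/27979 = -207973319/615538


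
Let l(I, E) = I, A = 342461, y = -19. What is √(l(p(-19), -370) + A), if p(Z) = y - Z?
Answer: 7*√6989 ≈ 585.20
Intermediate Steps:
p(Z) = -19 - Z
√(l(p(-19), -370) + A) = √((-19 - 1*(-19)) + 342461) = √((-19 + 19) + 342461) = √(0 + 342461) = √342461 = 7*√6989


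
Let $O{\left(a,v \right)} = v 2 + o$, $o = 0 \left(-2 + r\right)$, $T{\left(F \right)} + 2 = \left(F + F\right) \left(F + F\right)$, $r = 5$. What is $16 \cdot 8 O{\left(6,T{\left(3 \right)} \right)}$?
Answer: $8704$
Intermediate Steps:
$T{\left(F \right)} = -2 + 4 F^{2}$ ($T{\left(F \right)} = -2 + \left(F + F\right) \left(F + F\right) = -2 + 2 F 2 F = -2 + 4 F^{2}$)
$o = 0$ ($o = 0 \left(-2 + 5\right) = 0 \cdot 3 = 0$)
$O{\left(a,v \right)} = 2 v$ ($O{\left(a,v \right)} = v 2 + 0 = 2 v + 0 = 2 v$)
$16 \cdot 8 O{\left(6,T{\left(3 \right)} \right)} = 16 \cdot 8 \cdot 2 \left(-2 + 4 \cdot 3^{2}\right) = 128 \cdot 2 \left(-2 + 4 \cdot 9\right) = 128 \cdot 2 \left(-2 + 36\right) = 128 \cdot 2 \cdot 34 = 128 \cdot 68 = 8704$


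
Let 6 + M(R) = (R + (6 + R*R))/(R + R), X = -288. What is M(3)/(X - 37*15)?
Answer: 1/281 ≈ 0.0035587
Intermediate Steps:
M(R) = -6 + (6 + R + R²)/(2*R) (M(R) = -6 + (R + (6 + R*R))/(R + R) = -6 + (R + (6 + R²))/((2*R)) = -6 + (6 + R + R²)*(1/(2*R)) = -6 + (6 + R + R²)/(2*R))
M(3)/(X - 37*15) = ((½)*(6 + 3*(-11 + 3))/3)/(-288 - 37*15) = ((½)*(⅓)*(6 + 3*(-8)))/(-288 - 555) = ((½)*(⅓)*(6 - 24))/(-843) = -(-18)/(1686*3) = -1/843*(-3) = 1/281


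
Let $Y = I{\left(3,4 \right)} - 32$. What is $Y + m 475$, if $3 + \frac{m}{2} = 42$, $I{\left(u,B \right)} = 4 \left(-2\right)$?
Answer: $37010$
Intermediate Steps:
$I{\left(u,B \right)} = -8$
$m = 78$ ($m = -6 + 2 \cdot 42 = -6 + 84 = 78$)
$Y = -40$ ($Y = -8 - 32 = -40$)
$Y + m 475 = -40 + 78 \cdot 475 = -40 + 37050 = 37010$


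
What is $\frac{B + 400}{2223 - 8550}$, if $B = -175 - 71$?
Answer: $- \frac{154}{6327} \approx -0.02434$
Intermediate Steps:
$B = -246$
$\frac{B + 400}{2223 - 8550} = \frac{-246 + 400}{2223 - 8550} = \frac{154}{-6327} = 154 \left(- \frac{1}{6327}\right) = - \frac{154}{6327}$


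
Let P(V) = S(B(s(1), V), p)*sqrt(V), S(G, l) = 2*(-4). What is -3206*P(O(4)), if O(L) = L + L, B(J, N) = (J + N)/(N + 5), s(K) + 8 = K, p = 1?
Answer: 51296*sqrt(2) ≈ 72544.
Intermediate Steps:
s(K) = -8 + K
B(J, N) = (J + N)/(5 + N)
S(G, l) = -8
O(L) = 2*L
P(V) = -8*sqrt(V)
-3206*P(O(4)) = -(-25648)*sqrt(2*4) = -(-25648)*sqrt(8) = -(-25648)*2*sqrt(2) = -(-51296)*sqrt(2) = 51296*sqrt(2)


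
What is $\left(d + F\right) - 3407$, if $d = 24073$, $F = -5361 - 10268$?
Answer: $5037$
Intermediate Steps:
$F = -15629$
$\left(d + F\right) - 3407 = \left(24073 - 15629\right) - 3407 = 8444 - 3407 = 5037$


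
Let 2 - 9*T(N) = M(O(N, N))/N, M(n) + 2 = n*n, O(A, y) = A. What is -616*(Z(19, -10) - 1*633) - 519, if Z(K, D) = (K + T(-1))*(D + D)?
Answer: 5623721/9 ≈ 6.2486e+5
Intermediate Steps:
M(n) = -2 + n² (M(n) = -2 + n*n = -2 + n²)
T(N) = 2/9 - (-2 + N²)/(9*N)
Z(K, D) = 2*D*(⅑ + K) (Z(K, D) = (K + (⅑)*(2 - 1*(-1)² + 2*(-1))/(-1))*(D + D) = (K + (⅑)*(-1)*(2 - 1*1 - 2))*(2*D) = (K + (⅑)*(-1)*(2 - 1 - 2))*(2*D) = (K + (⅑)*(-1)*(-1))*(2*D) = (K + ⅑)*(2*D) = (⅑ + K)*(2*D) = 2*D*(⅑ + K))
-616*(Z(19, -10) - 1*633) - 519 = -616*((2/9)*(-10)*(1 + 9*19) - 1*633) - 519 = -616*((2/9)*(-10)*(1 + 171) - 633) - 519 = -616*((2/9)*(-10)*172 - 633) - 519 = -616*(-3440/9 - 633) - 519 = -616*(-9137/9) - 519 = 5628392/9 - 519 = 5623721/9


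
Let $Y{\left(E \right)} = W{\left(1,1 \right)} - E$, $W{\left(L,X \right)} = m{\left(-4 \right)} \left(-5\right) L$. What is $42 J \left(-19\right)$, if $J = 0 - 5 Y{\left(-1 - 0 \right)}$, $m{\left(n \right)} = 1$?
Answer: $-15960$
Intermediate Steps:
$W{\left(L,X \right)} = - 5 L$ ($W{\left(L,X \right)} = 1 \left(-5\right) L = - 5 L$)
$Y{\left(E \right)} = -5 - E$ ($Y{\left(E \right)} = \left(-5\right) 1 - E = -5 - E$)
$J = 20$ ($J = 0 - 5 \left(-5 - \left(-1 - 0\right)\right) = 0 - 5 \left(-5 - \left(-1 + 0\right)\right) = 0 - 5 \left(-5 - -1\right) = 0 - 5 \left(-5 + 1\right) = 0 - -20 = 0 + 20 = 20$)
$42 J \left(-19\right) = 42 \cdot 20 \left(-19\right) = 840 \left(-19\right) = -15960$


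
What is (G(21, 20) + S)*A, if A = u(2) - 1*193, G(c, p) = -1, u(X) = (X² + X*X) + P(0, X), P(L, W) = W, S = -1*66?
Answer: 12261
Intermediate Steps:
S = -66
u(X) = X + 2*X² (u(X) = (X² + X*X) + X = (X² + X²) + X = 2*X² + X = X + 2*X²)
A = -183 (A = 2*(1 + 2*2) - 1*193 = 2*(1 + 4) - 193 = 2*5 - 193 = 10 - 193 = -183)
(G(21, 20) + S)*A = (-1 - 66)*(-183) = -67*(-183) = 12261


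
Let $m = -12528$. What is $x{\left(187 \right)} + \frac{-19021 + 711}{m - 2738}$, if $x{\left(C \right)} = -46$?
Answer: $- \frac{341963}{7633} \approx -44.801$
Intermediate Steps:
$x{\left(187 \right)} + \frac{-19021 + 711}{m - 2738} = -46 + \frac{-19021 + 711}{-12528 - 2738} = -46 - \frac{18310}{-15266} = -46 - - \frac{9155}{7633} = -46 + \frac{9155}{7633} = - \frac{341963}{7633}$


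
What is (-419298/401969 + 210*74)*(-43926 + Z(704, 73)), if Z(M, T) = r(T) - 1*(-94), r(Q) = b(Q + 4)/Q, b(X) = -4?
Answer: -19986148671869880/29343737 ≈ -6.8110e+8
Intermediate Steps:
r(Q) = -4/Q
Z(M, T) = 94 - 4/T (Z(M, T) = -4/T - 1*(-94) = -4/T + 94 = 94 - 4/T)
(-419298/401969 + 210*74)*(-43926 + Z(704, 73)) = (-419298/401969 + 210*74)*(-43926 + (94 - 4/73)) = (-419298*1/401969 + 15540)*(-43926 + (94 - 4*1/73)) = (-419298/401969 + 15540)*(-43926 + (94 - 4/73)) = 6246178962*(-43926 + 6858/73)/401969 = (6246178962/401969)*(-3199740/73) = -19986148671869880/29343737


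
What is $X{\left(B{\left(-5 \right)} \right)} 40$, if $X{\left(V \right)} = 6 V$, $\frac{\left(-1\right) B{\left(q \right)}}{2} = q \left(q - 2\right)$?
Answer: $-16800$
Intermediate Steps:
$B{\left(q \right)} = - 2 q \left(-2 + q\right)$ ($B{\left(q \right)} = - 2 q \left(q - 2\right) = - 2 q \left(-2 + q\right)$)
$X{\left(B{\left(-5 \right)} \right)} 40 = 6 \cdot 2 \left(-5\right) \left(2 - -5\right) 40 = 6 \cdot 2 \left(-5\right) \left(2 + 5\right) 40 = 6 \cdot 2 \left(-5\right) 7 \cdot 40 = 6 \left(-70\right) 40 = \left(-420\right) 40 = -16800$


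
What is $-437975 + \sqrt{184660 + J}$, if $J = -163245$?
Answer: $-437975 + \sqrt{21415} \approx -4.3783 \cdot 10^{5}$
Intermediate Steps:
$-437975 + \sqrt{184660 + J} = -437975 + \sqrt{184660 - 163245} = -437975 + \sqrt{21415}$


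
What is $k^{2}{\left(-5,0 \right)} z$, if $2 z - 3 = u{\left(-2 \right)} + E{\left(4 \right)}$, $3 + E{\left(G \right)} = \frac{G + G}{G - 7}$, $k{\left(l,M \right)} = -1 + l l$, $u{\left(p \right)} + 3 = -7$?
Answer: $-3648$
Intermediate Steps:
$u{\left(p \right)} = -10$ ($u{\left(p \right)} = -3 - 7 = -10$)
$k{\left(l,M \right)} = -1 + l^{2}$
$E{\left(G \right)} = -3 + \frac{2 G}{-7 + G}$ ($E{\left(G \right)} = -3 + \frac{G + G}{G - 7} = -3 + \frac{2 G}{-7 + G}$)
$z = - \frac{19}{3}$ ($z = \frac{3}{2} + \frac{-10 + \frac{21 - 4}{-7 + 4}}{2} = \frac{3}{2} + \frac{-10 + \frac{21 - 4}{-3}}{2} = \frac{3}{2} + \frac{-10 - \frac{17}{3}}{2} = \frac{3}{2} + \frac{1}{2} \left(- \frac{47}{3}\right) = \frac{3}{2} - \frac{47}{6} = - \frac{19}{3} \approx -6.3333$)
$k^{2}{\left(-5,0 \right)} z = \left(-1 + \left(-5\right)^{2}\right)^{2} \left(- \frac{19}{3}\right) = \left(-1 + 25\right)^{2} \left(- \frac{19}{3}\right) = 24^{2} \left(- \frac{19}{3}\right) = 576 \left(- \frac{19}{3}\right) = -3648$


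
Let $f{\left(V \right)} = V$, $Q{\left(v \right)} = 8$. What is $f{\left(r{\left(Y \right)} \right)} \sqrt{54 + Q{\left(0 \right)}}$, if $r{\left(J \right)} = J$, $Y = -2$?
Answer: $- 2 \sqrt{62} \approx -15.748$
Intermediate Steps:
$f{\left(r{\left(Y \right)} \right)} \sqrt{54 + Q{\left(0 \right)}} = - 2 \sqrt{54 + 8} = - 2 \sqrt{62}$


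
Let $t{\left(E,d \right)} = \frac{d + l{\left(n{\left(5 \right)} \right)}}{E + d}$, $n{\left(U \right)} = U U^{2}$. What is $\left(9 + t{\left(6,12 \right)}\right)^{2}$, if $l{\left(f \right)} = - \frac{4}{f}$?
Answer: $\frac{118222129}{1265625} \approx 93.41$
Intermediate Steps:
$n{\left(U \right)} = U^{3}$
$t{\left(E,d \right)} = \frac{- \frac{4}{125} + d}{E + d}$ ($t{\left(E,d \right)} = \frac{d - \frac{4}{5^{3}}}{E + d} = \frac{d - \frac{4}{125}}{E + d} = \frac{- \frac{4}{125} + d}{E + d}$)
$\left(9 + t{\left(6,12 \right)}\right)^{2} = \left(9 + \frac{- \frac{4}{125} + 12}{6 + 12}\right)^{2} = \left(9 + \frac{1}{18} \cdot \frac{1496}{125}\right)^{2} = \left(9 + \frac{748}{1125}\right)^{2} = \left(\frac{10873}{1125}\right)^{2} = \frac{118222129}{1265625}$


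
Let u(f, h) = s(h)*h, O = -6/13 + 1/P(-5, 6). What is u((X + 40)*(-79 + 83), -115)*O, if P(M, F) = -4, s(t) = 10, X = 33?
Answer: 21275/26 ≈ 818.27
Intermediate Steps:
O = -37/52 (O = -6/13 + 1/(-4) = -6*1/13 + 1*(-¼) = -6/13 - ¼ = -37/52 ≈ -0.71154)
u(f, h) = 10*h
u((X + 40)*(-79 + 83), -115)*O = (10*(-115))*(-37/52) = -1150*(-37/52) = 21275/26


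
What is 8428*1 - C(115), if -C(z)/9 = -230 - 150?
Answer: 5008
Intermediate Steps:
C(z) = 3420 (C(z) = -9*(-230 - 150) = -9*(-380) = 3420)
8428*1 - C(115) = 8428*1 - 1*3420 = 8428 - 3420 = 5008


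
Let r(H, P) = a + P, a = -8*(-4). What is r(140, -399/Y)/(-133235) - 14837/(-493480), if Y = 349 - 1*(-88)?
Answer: 9022747757/302444515880 ≈ 0.029833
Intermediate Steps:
a = 32
Y = 437 (Y = 349 + 88 = 437)
r(H, P) = 32 + P
r(140, -399/Y)/(-133235) - 14837/(-493480) = (32 - 399/437)/(-133235) - 14837/(-493480) = (32 - 399*1/437)*(-1/133235) - 14837*(-1/493480) = (32 - 21/23)*(-1/133235) + 14837/493480 = (715/23)*(-1/133235) + 14837/493480 = -143/612881 + 14837/493480 = 9022747757/302444515880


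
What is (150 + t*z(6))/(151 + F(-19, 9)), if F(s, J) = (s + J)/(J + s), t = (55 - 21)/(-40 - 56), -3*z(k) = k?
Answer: 3617/3648 ≈ 0.99150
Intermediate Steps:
z(k) = -k/3
t = -17/48 (t = 34/(-96) = 34*(-1/96) = -17/48 ≈ -0.35417)
F(s, J) = 1 (F(s, J) = (J + s)/(J + s) = 1)
(150 + t*z(6))/(151 + F(-19, 9)) = (150 - (-17)*6/144)/(151 + 1) = (150 - 17/48*(-2))/152 = (150 + 17/24)*(1/152) = (3617/24)*(1/152) = 3617/3648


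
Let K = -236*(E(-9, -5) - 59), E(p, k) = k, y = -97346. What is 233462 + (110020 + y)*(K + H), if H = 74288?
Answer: 1133187670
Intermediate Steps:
K = 15104 (K = -236*(-5 - 59) = -236*(-64) = 15104)
233462 + (110020 + y)*(K + H) = 233462 + (110020 - 97346)*(15104 + 74288) = 233462 + 12674*89392 = 233462 + 1132954208 = 1133187670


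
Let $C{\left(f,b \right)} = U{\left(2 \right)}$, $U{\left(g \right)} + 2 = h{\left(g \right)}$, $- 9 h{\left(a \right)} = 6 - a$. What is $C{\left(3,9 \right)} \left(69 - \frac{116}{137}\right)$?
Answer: $- \frac{205414}{1233} \approx -166.6$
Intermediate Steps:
$h{\left(a \right)} = - \frac{2}{3} + \frac{a}{9}$ ($h{\left(a \right)} = - \frac{6 - a}{9} = - \frac{2}{3} + \frac{a}{9}$)
$U{\left(g \right)} = - \frac{8}{3} + \frac{g}{9}$ ($U{\left(g \right)} = -2 + \left(- \frac{2}{3} + \frac{g}{9}\right) = - \frac{8}{3} + \frac{g}{9}$)
$C{\left(f,b \right)} = - \frac{22}{9}$ ($C{\left(f,b \right)} = - \frac{8}{3} + \frac{1}{9} \cdot 2 = - \frac{8}{3} + \frac{2}{9} = - \frac{22}{9}$)
$C{\left(3,9 \right)} \left(69 - \frac{116}{137}\right) = - \frac{22 \left(69 - \frac{116}{137}\right)}{9} = \left(- \frac{22}{9}\right) \frac{9337}{137} = - \frac{205414}{1233}$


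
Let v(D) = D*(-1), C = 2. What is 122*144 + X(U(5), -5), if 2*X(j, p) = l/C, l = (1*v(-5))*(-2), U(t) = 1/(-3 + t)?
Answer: 35131/2 ≈ 17566.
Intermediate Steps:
v(D) = -D
l = -10 (l = (1*(-1*(-5)))*(-2) = (1*5)*(-2) = 5*(-2) = -10)
X(j, p) = -5/2 (X(j, p) = (-10/2)/2 = (-10*½)/2 = (½)*(-5) = -5/2)
122*144 + X(U(5), -5) = 122*144 - 5/2 = 17568 - 5/2 = 35131/2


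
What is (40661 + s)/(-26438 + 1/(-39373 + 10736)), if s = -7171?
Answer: -959053130/757105007 ≈ -1.2667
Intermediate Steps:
(40661 + s)/(-26438 + 1/(-39373 + 10736)) = (40661 - 7171)/(-26438 + 1/(-39373 + 10736)) = 33490/(-26438 + 1/(-28637)) = 33490/(-26438 - 1/28637) = 33490/(-757105007/28637) = 33490*(-28637/757105007) = -959053130/757105007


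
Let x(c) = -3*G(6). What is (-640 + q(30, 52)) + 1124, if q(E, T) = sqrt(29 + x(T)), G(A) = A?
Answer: 484 + sqrt(11) ≈ 487.32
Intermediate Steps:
x(c) = -18 (x(c) = -3*6 = -18)
q(E, T) = sqrt(11) (q(E, T) = sqrt(29 - 18) = sqrt(11))
(-640 + q(30, 52)) + 1124 = (-640 + sqrt(11)) + 1124 = 484 + sqrt(11)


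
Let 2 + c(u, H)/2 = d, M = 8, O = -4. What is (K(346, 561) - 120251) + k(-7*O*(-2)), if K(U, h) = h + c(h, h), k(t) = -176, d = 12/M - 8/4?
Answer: -119871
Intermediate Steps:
d = -½ (d = 12/8 - 8/4 = 12*(⅛) - 8*¼ = 3/2 - 2 = -½ ≈ -0.50000)
c(u, H) = -5 (c(u, H) = -4 + 2*(-½) = -4 - 1 = -5)
K(U, h) = -5 + h (K(U, h) = h - 5 = -5 + h)
(K(346, 561) - 120251) + k(-7*O*(-2)) = ((-5 + 561) - 120251) - 176 = (556 - 120251) - 176 = -119695 - 176 = -119871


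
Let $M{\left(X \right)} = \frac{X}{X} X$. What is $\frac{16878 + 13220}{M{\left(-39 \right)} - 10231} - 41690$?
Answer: $- \frac{214093199}{5135} \approx -41693.0$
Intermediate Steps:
$M{\left(X \right)} = X$ ($M{\left(X \right)} = 1 X = X$)
$\frac{16878 + 13220}{M{\left(-39 \right)} - 10231} - 41690 = \frac{16878 + 13220}{-39 - 10231} - 41690 = \frac{30098}{-10270} - 41690 = 30098 \left(- \frac{1}{10270}\right) - 41690 = - \frac{15049}{5135} - 41690 = - \frac{214093199}{5135}$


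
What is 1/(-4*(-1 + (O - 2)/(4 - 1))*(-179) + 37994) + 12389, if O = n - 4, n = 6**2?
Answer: 550542383/44438 ≈ 12389.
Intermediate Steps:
n = 36
O = 32 (O = 36 - 4 = 32)
1/(-4*(-1 + (O - 2)/(4 - 1))*(-179) + 37994) + 12389 = 1/(-4*(-1 + (32 - 2)/(4 - 1))*(-179) + 37994) + 12389 = 1/(-4*(-1 + 30/3)*(-179) + 37994) + 12389 = 1/(-4*(-1 + 30*(1/3))*(-179) + 37994) + 12389 = 1/(-4*(-1 + 10)*(-179) + 37994) + 12389 = 1/(-4*9*(-179) + 37994) + 12389 = 1/(-36*(-179) + 37994) + 12389 = 1/(6444 + 37994) + 12389 = 1/44438 + 12389 = 550542383/44438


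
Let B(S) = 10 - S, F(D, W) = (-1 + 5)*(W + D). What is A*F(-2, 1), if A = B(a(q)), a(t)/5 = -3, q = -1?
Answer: -100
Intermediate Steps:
F(D, W) = 4*D + 4*W (F(D, W) = 4*(D + W) = 4*D + 4*W)
a(t) = -15 (a(t) = 5*(-3) = -15)
A = 25 (A = 10 - 1*(-15) = 10 + 15 = 25)
A*F(-2, 1) = 25*(4*(-2) + 4*1) = 25*(-8 + 4) = 25*(-4) = -100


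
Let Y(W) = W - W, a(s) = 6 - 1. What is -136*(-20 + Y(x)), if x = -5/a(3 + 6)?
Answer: 2720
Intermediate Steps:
a(s) = 5
x = -1 (x = -5/5 = -5*⅕ = -1)
Y(W) = 0
-136*(-20 + Y(x)) = -136*(-20 + 0) = -136*(-20) = 2720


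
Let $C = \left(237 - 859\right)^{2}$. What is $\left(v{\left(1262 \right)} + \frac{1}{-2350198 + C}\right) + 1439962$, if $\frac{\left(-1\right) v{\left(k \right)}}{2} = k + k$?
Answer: $\frac{2817186744995}{1963314} \approx 1.4349 \cdot 10^{6}$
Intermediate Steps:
$C = 386884$ ($C = \left(-622\right)^{2} = 386884$)
$v{\left(k \right)} = - 4 k$ ($v{\left(k \right)} = - 2 \left(k + k\right) = - 2 \cdot 2 k = - 4 k$)
$\left(v{\left(1262 \right)} + \frac{1}{-2350198 + C}\right) + 1439962 = \left(\left(-4\right) 1262 + \frac{1}{-2350198 + 386884}\right) + 1439962 = \left(-5048 + \frac{1}{-1963314}\right) + 1439962 = \left(-5048 - \frac{1}{1963314}\right) + 1439962 = - \frac{9910809073}{1963314} + 1439962 = \frac{2817186744995}{1963314}$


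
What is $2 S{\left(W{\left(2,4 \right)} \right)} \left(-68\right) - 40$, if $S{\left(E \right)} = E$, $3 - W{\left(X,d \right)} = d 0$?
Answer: $-448$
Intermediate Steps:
$W{\left(X,d \right)} = 3$ ($W{\left(X,d \right)} = 3 - d 0 = 3 - 0 = 3 + 0 = 3$)
$2 S{\left(W{\left(2,4 \right)} \right)} \left(-68\right) - 40 = 2 \cdot 3 \left(-68\right) - 40 = 6 \left(-68\right) - 40 = -408 - 40 = -448$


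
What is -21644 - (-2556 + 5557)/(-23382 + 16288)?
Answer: -153539535/7094 ≈ -21644.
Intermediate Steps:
-21644 - (-2556 + 5557)/(-23382 + 16288) = -21644 - 3001/(-7094) = -21644 - 3001*(-1)/7094 = -21644 - 1*(-3001/7094) = -21644 + 3001/7094 = -153539535/7094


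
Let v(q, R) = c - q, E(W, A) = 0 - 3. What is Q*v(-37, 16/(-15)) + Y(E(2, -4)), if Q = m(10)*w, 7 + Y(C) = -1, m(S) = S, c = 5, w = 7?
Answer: 2932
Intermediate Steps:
E(W, A) = -3
v(q, R) = 5 - q
Y(C) = -8 (Y(C) = -7 - 1 = -8)
Q = 70 (Q = 10*7 = 70)
Q*v(-37, 16/(-15)) + Y(E(2, -4)) = 70*(5 - 1*(-37)) - 8 = 70*(5 + 37) - 8 = 70*42 - 8 = 2940 - 8 = 2932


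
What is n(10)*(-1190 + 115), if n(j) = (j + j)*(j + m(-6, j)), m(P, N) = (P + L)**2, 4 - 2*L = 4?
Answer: -989000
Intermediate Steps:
L = 0 (L = 2 - 1/2*4 = 2 - 2 = 0)
m(P, N) = P**2 (m(P, N) = (P + 0)**2 = P**2)
n(j) = 2*j*(36 + j) (n(j) = (j + j)*(j + (-6)**2) = (2*j)*(j + 36) = (2*j)*(36 + j) = 2*j*(36 + j))
n(10)*(-1190 + 115) = (2*10*(36 + 10))*(-1190 + 115) = (2*10*46)*(-1075) = 920*(-1075) = -989000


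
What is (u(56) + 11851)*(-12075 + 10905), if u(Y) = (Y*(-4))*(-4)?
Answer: -14913990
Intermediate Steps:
u(Y) = 16*Y (u(Y) = -4*Y*(-4) = 16*Y)
(u(56) + 11851)*(-12075 + 10905) = (16*56 + 11851)*(-12075 + 10905) = (896 + 11851)*(-1170) = 12747*(-1170) = -14913990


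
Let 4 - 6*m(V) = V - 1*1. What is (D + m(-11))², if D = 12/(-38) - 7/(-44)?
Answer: 39627025/6290064 ≈ 6.2999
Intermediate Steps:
m(V) = ⅚ - V/6 (m(V) = ⅔ - (V - 1*1)/6 = ⅔ - (V - 1)/6 = ⅔ - (-1 + V)/6 = ⅔ + (⅙ - V/6) = ⅚ - V/6)
D = -131/836 (D = 12*(-1/38) - 7*(-1/44) = -6/19 + 7/44 = -131/836 ≈ -0.15670)
(D + m(-11))² = (-131/836 + (⅚ - ⅙*(-11)))² = (-131/836 + (⅚ + 11/6))² = (-131/836 + 8/3)² = (6295/2508)² = 39627025/6290064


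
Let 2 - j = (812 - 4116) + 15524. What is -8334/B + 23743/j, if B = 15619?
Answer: -472666729/190832942 ≈ -2.4769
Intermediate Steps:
j = -12218 (j = 2 - ((812 - 4116) + 15524) = 2 - (-3304 + 15524) = 2 - 1*12220 = 2 - 12220 = -12218)
-8334/B + 23743/j = -8334/15619 + 23743/(-12218) = -8334*1/15619 + 23743*(-1/12218) = -8334/15619 - 23743/12218 = -472666729/190832942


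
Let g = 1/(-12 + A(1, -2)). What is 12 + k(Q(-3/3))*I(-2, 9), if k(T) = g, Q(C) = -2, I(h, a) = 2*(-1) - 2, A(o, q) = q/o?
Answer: 86/7 ≈ 12.286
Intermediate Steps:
I(h, a) = -4 (I(h, a) = -2 - 2 = -4)
g = -1/14 (g = 1/(-12 - 2/1) = 1/(-12 - 2*1) = 1/(-12 - 2) = 1/(-14) = -1/14 ≈ -0.071429)
k(T) = -1/14
12 + k(Q(-3/3))*I(-2, 9) = 12 - 1/14*(-4) = 12 + 2/7 = 86/7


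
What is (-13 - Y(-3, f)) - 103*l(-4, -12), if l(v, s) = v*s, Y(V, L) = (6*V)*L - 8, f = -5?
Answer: -5039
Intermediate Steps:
Y(V, L) = -8 + 6*L*V (Y(V, L) = 6*L*V - 8 = -8 + 6*L*V)
l(v, s) = s*v
(-13 - Y(-3, f)) - 103*l(-4, -12) = (-13 - (-8 + 6*(-5)*(-3))) - (-1236)*(-4) = (-13 - (-8 + 90)) - 103*48 = (-13 - 1*82) - 4944 = (-13 - 82) - 4944 = -95 - 4944 = -5039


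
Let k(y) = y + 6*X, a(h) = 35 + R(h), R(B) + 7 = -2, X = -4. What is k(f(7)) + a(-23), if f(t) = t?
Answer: 9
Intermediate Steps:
R(B) = -9 (R(B) = -7 - 2 = -9)
a(h) = 26 (a(h) = 35 - 9 = 26)
k(y) = -24 + y (k(y) = y + 6*(-4) = y - 24 = -24 + y)
k(f(7)) + a(-23) = (-24 + 7) + 26 = -17 + 26 = 9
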